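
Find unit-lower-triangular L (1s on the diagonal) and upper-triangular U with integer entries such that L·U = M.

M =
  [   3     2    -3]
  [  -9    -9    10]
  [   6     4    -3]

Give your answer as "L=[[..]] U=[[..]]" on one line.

L=[[1,0,0],[-3,1,0],[2,0,1]] U=[[3,2,-3],[0,-3,1],[0,0,3]]

  row1 -= -3·row0 → [0,-3,1]
  row2 -= 2·row0 → [0,0,3]
  row2 -= 0·row1 → [0,0,3]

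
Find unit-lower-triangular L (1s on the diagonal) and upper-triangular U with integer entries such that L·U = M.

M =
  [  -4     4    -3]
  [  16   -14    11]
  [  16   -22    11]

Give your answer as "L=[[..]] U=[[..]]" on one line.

L=[[1,0,0],[-4,1,0],[-4,-3,1]] U=[[-4,4,-3],[0,2,-1],[0,0,-4]]

  r1 -= -4·r0 → [0,2,-1]
  r2 -= -4·r0 → [0,-6,-1]
  r2 -= -3·r1 → [0,0,-4]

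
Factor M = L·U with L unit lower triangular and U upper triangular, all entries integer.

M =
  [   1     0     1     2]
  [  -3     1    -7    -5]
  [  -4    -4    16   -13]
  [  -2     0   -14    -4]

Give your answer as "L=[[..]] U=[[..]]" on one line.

  R1 -= -3·R0 → [0,1,-4,1]
  R2 -= -4·R0 → [0,-4,20,-5]
  R3 -= -2·R0 → [0,0,-12,0]
  R2 -= -4·R1 → [0,0,4,-1]
  R3 -= 0·R1 → [0,0,-12,0]
  R3 -= -3·R2 → [0,0,0,-3]

L=[[1,0,0,0],[-3,1,0,0],[-4,-4,1,0],[-2,0,-3,1]] U=[[1,0,1,2],[0,1,-4,1],[0,0,4,-1],[0,0,0,-3]]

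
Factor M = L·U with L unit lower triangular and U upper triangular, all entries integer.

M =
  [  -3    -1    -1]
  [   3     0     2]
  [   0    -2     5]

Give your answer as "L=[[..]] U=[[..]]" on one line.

L=[[1,0,0],[-1,1,0],[0,2,1]] U=[[-3,-1,-1],[0,-1,1],[0,0,3]]

  row1 -= -1·row0 → [0,-1,1]
  row2 -= 0·row0 → [0,-2,5]
  row2 -= 2·row1 → [0,0,3]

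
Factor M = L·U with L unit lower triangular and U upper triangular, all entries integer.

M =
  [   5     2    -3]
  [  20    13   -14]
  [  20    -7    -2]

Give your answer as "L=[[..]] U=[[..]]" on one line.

  R1 -= 4·R0 → [0,5,-2]
  R2 -= 4·R0 → [0,-15,10]
  R2 -= -3·R1 → [0,0,4]

L=[[1,0,0],[4,1,0],[4,-3,1]] U=[[5,2,-3],[0,5,-2],[0,0,4]]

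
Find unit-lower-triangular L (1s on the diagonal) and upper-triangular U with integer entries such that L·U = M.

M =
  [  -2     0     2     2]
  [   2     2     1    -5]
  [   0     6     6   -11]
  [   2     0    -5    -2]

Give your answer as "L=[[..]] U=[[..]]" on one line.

  R1 -= -1·R0 → [0,2,3,-3]
  R2 -= 0·R0 → [0,6,6,-11]
  R3 -= -1·R0 → [0,0,-3,0]
  R2 -= 3·R1 → [0,0,-3,-2]
  R3 -= 0·R1 → [0,0,-3,0]
  R3 -= 1·R2 → [0,0,0,2]

L=[[1,0,0,0],[-1,1,0,0],[0,3,1,0],[-1,0,1,1]] U=[[-2,0,2,2],[0,2,3,-3],[0,0,-3,-2],[0,0,0,2]]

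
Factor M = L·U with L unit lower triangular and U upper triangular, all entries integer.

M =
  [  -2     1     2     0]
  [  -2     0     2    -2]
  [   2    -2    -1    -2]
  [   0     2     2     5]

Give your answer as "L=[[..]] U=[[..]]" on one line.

L=[[1,0,0,0],[1,1,0,0],[-1,1,1,0],[0,-2,2,1]] U=[[-2,1,2,0],[0,-1,0,-2],[0,0,1,0],[0,0,0,1]]

  row1 -= 1·row0 → [0,-1,0,-2]
  row2 -= -1·row0 → [0,-1,1,-2]
  row3 -= 0·row0 → [0,2,2,5]
  row2 -= 1·row1 → [0,0,1,0]
  row3 -= -2·row1 → [0,0,2,1]
  row3 -= 2·row2 → [0,0,0,1]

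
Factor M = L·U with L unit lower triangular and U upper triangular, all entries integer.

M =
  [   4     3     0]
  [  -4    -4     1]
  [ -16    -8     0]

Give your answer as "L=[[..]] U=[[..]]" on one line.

L=[[1,0,0],[-1,1,0],[-4,-4,1]] U=[[4,3,0],[0,-1,1],[0,0,4]]

  R1 -= -1·R0 → [0,-1,1]
  R2 -= -4·R0 → [0,4,0]
  R2 -= -4·R1 → [0,0,4]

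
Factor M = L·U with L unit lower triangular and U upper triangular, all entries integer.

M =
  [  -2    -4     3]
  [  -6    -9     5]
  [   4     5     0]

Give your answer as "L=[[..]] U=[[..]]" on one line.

L=[[1,0,0],[3,1,0],[-2,-1,1]] U=[[-2,-4,3],[0,3,-4],[0,0,2]]

  R1 -= 3·R0 → [0,3,-4]
  R2 -= -2·R0 → [0,-3,6]
  R2 -= -1·R1 → [0,0,2]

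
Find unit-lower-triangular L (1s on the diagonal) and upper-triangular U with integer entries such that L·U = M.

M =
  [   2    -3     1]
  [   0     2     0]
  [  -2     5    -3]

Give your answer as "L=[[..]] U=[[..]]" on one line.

  r1 -= 0·r0 → [0,2,0]
  r2 -= -1·r0 → [0,2,-2]
  r2 -= 1·r1 → [0,0,-2]

L=[[1,0,0],[0,1,0],[-1,1,1]] U=[[2,-3,1],[0,2,0],[0,0,-2]]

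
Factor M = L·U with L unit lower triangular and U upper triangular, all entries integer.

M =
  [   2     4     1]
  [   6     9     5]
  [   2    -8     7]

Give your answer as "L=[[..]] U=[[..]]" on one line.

  R1 -= 3·R0 → [0,-3,2]
  R2 -= 1·R0 → [0,-12,6]
  R2 -= 4·R1 → [0,0,-2]

L=[[1,0,0],[3,1,0],[1,4,1]] U=[[2,4,1],[0,-3,2],[0,0,-2]]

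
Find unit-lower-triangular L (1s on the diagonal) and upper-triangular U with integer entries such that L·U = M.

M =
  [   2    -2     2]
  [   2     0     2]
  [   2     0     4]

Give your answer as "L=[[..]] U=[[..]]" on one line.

  row1 -= 1·row0 → [0,2,0]
  row2 -= 1·row0 → [0,2,2]
  row2 -= 1·row1 → [0,0,2]

L=[[1,0,0],[1,1,0],[1,1,1]] U=[[2,-2,2],[0,2,0],[0,0,2]]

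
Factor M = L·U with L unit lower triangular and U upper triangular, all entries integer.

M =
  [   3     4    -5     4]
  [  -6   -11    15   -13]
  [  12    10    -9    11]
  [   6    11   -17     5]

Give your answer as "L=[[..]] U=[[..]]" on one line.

L=[[1,0,0,0],[-2,1,0,0],[4,2,1,0],[2,-1,-2,1]] U=[[3,4,-5,4],[0,-3,5,-5],[0,0,1,5],[0,0,0,2]]

  row1 -= -2·row0 → [0,-3,5,-5]
  row2 -= 4·row0 → [0,-6,11,-5]
  row3 -= 2·row0 → [0,3,-7,-3]
  row2 -= 2·row1 → [0,0,1,5]
  row3 -= -1·row1 → [0,0,-2,-8]
  row3 -= -2·row2 → [0,0,0,2]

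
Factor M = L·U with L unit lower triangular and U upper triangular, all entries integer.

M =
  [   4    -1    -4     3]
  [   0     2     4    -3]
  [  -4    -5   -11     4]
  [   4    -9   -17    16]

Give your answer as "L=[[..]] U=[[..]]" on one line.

L=[[1,0,0,0],[0,1,0,0],[-1,-3,1,0],[1,-4,-1,1]] U=[[4,-1,-4,3],[0,2,4,-3],[0,0,-3,-2],[0,0,0,-1]]

  row1 -= 0·row0 → [0,2,4,-3]
  row2 -= -1·row0 → [0,-6,-15,7]
  row3 -= 1·row0 → [0,-8,-13,13]
  row2 -= -3·row1 → [0,0,-3,-2]
  row3 -= -4·row1 → [0,0,3,1]
  row3 -= -1·row2 → [0,0,0,-1]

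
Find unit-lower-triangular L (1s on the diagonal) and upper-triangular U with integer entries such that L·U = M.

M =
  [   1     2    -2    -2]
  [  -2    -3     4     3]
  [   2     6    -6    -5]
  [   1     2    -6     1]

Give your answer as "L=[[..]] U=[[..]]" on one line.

L=[[1,0,0,0],[-2,1,0,0],[2,2,1,0],[1,0,2,1]] U=[[1,2,-2,-2],[0,1,0,-1],[0,0,-2,1],[0,0,0,1]]

  row1 -= -2·row0 → [0,1,0,-1]
  row2 -= 2·row0 → [0,2,-2,-1]
  row3 -= 1·row0 → [0,0,-4,3]
  row2 -= 2·row1 → [0,0,-2,1]
  row3 -= 0·row1 → [0,0,-4,3]
  row3 -= 2·row2 → [0,0,0,1]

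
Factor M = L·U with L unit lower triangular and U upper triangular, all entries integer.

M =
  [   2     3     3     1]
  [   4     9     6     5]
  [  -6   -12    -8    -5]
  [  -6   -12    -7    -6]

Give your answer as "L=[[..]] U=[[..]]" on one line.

L=[[1,0,0,0],[2,1,0,0],[-3,-1,1,0],[-3,-1,2,1]] U=[[2,3,3,1],[0,3,0,3],[0,0,1,1],[0,0,0,-2]]

  r1 -= 2·r0 → [0,3,0,3]
  r2 -= -3·r0 → [0,-3,1,-2]
  r3 -= -3·r0 → [0,-3,2,-3]
  r2 -= -1·r1 → [0,0,1,1]
  r3 -= -1·r1 → [0,0,2,0]
  r3 -= 2·r2 → [0,0,0,-2]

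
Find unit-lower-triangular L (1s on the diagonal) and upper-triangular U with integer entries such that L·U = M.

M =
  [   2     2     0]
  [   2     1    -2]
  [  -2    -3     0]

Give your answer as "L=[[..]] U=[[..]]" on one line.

  r1 -= 1·r0 → [0,-1,-2]
  r2 -= -1·r0 → [0,-1,0]
  r2 -= 1·r1 → [0,0,2]

L=[[1,0,0],[1,1,0],[-1,1,1]] U=[[2,2,0],[0,-1,-2],[0,0,2]]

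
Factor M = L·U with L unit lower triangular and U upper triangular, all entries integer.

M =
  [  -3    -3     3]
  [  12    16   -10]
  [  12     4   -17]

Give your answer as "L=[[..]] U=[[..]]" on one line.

L=[[1,0,0],[-4,1,0],[-4,-2,1]] U=[[-3,-3,3],[0,4,2],[0,0,-1]]

  r1 -= -4·r0 → [0,4,2]
  r2 -= -4·r0 → [0,-8,-5]
  r2 -= -2·r1 → [0,0,-1]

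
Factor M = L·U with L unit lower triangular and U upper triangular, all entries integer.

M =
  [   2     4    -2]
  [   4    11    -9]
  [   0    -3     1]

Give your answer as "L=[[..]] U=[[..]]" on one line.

L=[[1,0,0],[2,1,0],[0,-1,1]] U=[[2,4,-2],[0,3,-5],[0,0,-4]]

  row1 -= 2·row0 → [0,3,-5]
  row2 -= 0·row0 → [0,-3,1]
  row2 -= -1·row1 → [0,0,-4]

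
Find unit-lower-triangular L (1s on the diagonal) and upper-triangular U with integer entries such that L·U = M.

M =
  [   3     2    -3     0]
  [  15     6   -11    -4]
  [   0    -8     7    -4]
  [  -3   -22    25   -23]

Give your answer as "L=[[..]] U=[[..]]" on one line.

  row1 -= 5·row0 → [0,-4,4,-4]
  row2 -= 0·row0 → [0,-8,7,-4]
  row3 -= -1·row0 → [0,-20,22,-23]
  row2 -= 2·row1 → [0,0,-1,4]
  row3 -= 5·row1 → [0,0,2,-3]
  row3 -= -2·row2 → [0,0,0,5]

L=[[1,0,0,0],[5,1,0,0],[0,2,1,0],[-1,5,-2,1]] U=[[3,2,-3,0],[0,-4,4,-4],[0,0,-1,4],[0,0,0,5]]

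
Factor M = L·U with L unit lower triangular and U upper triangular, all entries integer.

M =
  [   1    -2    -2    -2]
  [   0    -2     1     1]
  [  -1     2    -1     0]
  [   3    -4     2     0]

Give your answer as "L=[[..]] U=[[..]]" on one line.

  R1 -= 0·R0 → [0,-2,1,1]
  R2 -= -1·R0 → [0,0,-3,-2]
  R3 -= 3·R0 → [0,2,8,6]
  R2 -= 0·R1 → [0,0,-3,-2]
  R3 -= -1·R1 → [0,0,9,7]
  R3 -= -3·R2 → [0,0,0,1]

L=[[1,0,0,0],[0,1,0,0],[-1,0,1,0],[3,-1,-3,1]] U=[[1,-2,-2,-2],[0,-2,1,1],[0,0,-3,-2],[0,0,0,1]]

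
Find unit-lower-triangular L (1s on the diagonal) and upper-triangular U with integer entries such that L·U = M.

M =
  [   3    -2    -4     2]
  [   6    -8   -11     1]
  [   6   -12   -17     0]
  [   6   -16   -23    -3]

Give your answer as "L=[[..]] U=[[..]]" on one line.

  R1 -= 2·R0 → [0,-4,-3,-3]
  R2 -= 2·R0 → [0,-8,-9,-4]
  R3 -= 2·R0 → [0,-12,-15,-7]
  R2 -= 2·R1 → [0,0,-3,2]
  R3 -= 3·R1 → [0,0,-6,2]
  R3 -= 2·R2 → [0,0,0,-2]

L=[[1,0,0,0],[2,1,0,0],[2,2,1,0],[2,3,2,1]] U=[[3,-2,-4,2],[0,-4,-3,-3],[0,0,-3,2],[0,0,0,-2]]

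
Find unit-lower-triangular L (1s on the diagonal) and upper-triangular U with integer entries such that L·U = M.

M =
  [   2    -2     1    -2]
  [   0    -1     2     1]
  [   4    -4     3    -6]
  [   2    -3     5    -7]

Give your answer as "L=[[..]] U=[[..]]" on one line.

  r1 -= 0·r0 → [0,-1,2,1]
  r2 -= 2·r0 → [0,0,1,-2]
  r3 -= 1·r0 → [0,-1,4,-5]
  r2 -= 0·r1 → [0,0,1,-2]
  r3 -= 1·r1 → [0,0,2,-6]
  r3 -= 2·r2 → [0,0,0,-2]

L=[[1,0,0,0],[0,1,0,0],[2,0,1,0],[1,1,2,1]] U=[[2,-2,1,-2],[0,-1,2,1],[0,0,1,-2],[0,0,0,-2]]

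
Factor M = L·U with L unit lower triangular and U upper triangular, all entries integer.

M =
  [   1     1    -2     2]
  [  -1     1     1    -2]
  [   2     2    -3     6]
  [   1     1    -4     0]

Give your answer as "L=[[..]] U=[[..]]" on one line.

L=[[1,0,0,0],[-1,1,0,0],[2,0,1,0],[1,0,-2,1]] U=[[1,1,-2,2],[0,2,-1,0],[0,0,1,2],[0,0,0,2]]

  R1 -= -1·R0 → [0,2,-1,0]
  R2 -= 2·R0 → [0,0,1,2]
  R3 -= 1·R0 → [0,0,-2,-2]
  R2 -= 0·R1 → [0,0,1,2]
  R3 -= 0·R1 → [0,0,-2,-2]
  R3 -= -2·R2 → [0,0,0,2]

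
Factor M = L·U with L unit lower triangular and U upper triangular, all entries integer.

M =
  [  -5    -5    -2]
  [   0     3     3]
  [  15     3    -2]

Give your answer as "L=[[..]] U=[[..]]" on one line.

  r1 -= 0·r0 → [0,3,3]
  r2 -= -3·r0 → [0,-12,-8]
  r2 -= -4·r1 → [0,0,4]

L=[[1,0,0],[0,1,0],[-3,-4,1]] U=[[-5,-5,-2],[0,3,3],[0,0,4]]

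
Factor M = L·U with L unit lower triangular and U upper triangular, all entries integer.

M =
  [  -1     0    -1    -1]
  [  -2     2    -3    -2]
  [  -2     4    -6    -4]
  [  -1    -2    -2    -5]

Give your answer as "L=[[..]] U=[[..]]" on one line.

L=[[1,0,0,0],[2,1,0,0],[2,2,1,0],[1,-1,1,1]] U=[[-1,0,-1,-1],[0,2,-1,0],[0,0,-2,-2],[0,0,0,-2]]

  R1 -= 2·R0 → [0,2,-1,0]
  R2 -= 2·R0 → [0,4,-4,-2]
  R3 -= 1·R0 → [0,-2,-1,-4]
  R2 -= 2·R1 → [0,0,-2,-2]
  R3 -= -1·R1 → [0,0,-2,-4]
  R3 -= 1·R2 → [0,0,0,-2]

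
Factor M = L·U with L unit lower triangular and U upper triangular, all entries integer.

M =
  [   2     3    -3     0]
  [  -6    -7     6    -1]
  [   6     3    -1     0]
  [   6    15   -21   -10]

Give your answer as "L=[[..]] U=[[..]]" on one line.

L=[[1,0,0,0],[-3,1,0,0],[3,-3,1,0],[3,3,3,1]] U=[[2,3,-3,0],[0,2,-3,-1],[0,0,-1,-3],[0,0,0,2]]

  row1 -= -3·row0 → [0,2,-3,-1]
  row2 -= 3·row0 → [0,-6,8,0]
  row3 -= 3·row0 → [0,6,-12,-10]
  row2 -= -3·row1 → [0,0,-1,-3]
  row3 -= 3·row1 → [0,0,-3,-7]
  row3 -= 3·row2 → [0,0,0,2]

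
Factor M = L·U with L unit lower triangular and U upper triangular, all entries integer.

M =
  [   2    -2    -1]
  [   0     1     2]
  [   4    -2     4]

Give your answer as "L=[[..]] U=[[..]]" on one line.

  R1 -= 0·R0 → [0,1,2]
  R2 -= 2·R0 → [0,2,6]
  R2 -= 2·R1 → [0,0,2]

L=[[1,0,0],[0,1,0],[2,2,1]] U=[[2,-2,-1],[0,1,2],[0,0,2]]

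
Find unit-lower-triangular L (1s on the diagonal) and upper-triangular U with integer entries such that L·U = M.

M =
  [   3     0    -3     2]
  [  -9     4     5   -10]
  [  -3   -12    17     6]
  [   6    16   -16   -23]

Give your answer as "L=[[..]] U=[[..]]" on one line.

  R1 -= -3·R0 → [0,4,-4,-4]
  R2 -= -1·R0 → [0,-12,14,8]
  R3 -= 2·R0 → [0,16,-10,-27]
  R2 -= -3·R1 → [0,0,2,-4]
  R3 -= 4·R1 → [0,0,6,-11]
  R3 -= 3·R2 → [0,0,0,1]

L=[[1,0,0,0],[-3,1,0,0],[-1,-3,1,0],[2,4,3,1]] U=[[3,0,-3,2],[0,4,-4,-4],[0,0,2,-4],[0,0,0,1]]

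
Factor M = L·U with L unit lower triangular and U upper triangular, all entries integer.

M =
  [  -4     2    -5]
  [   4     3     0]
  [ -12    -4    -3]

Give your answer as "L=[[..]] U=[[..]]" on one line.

L=[[1,0,0],[-1,1,0],[3,-2,1]] U=[[-4,2,-5],[0,5,-5],[0,0,2]]

  row1 -= -1·row0 → [0,5,-5]
  row2 -= 3·row0 → [0,-10,12]
  row2 -= -2·row1 → [0,0,2]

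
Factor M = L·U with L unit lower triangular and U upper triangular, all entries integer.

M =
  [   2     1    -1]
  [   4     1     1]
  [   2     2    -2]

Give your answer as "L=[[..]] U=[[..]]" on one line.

L=[[1,0,0],[2,1,0],[1,-1,1]] U=[[2,1,-1],[0,-1,3],[0,0,2]]

  row1 -= 2·row0 → [0,-1,3]
  row2 -= 1·row0 → [0,1,-1]
  row2 -= -1·row1 → [0,0,2]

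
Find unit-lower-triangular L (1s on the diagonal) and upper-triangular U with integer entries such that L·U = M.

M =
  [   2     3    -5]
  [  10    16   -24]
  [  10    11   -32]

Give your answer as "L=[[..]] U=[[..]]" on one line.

  r1 -= 5·r0 → [0,1,1]
  r2 -= 5·r0 → [0,-4,-7]
  r2 -= -4·r1 → [0,0,-3]

L=[[1,0,0],[5,1,0],[5,-4,1]] U=[[2,3,-5],[0,1,1],[0,0,-3]]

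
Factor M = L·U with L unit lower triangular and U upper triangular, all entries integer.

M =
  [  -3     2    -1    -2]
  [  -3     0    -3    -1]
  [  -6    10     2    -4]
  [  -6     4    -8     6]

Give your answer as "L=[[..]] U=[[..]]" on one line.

  R1 -= 1·R0 → [0,-2,-2,1]
  R2 -= 2·R0 → [0,6,4,0]
  R3 -= 2·R0 → [0,0,-6,10]
  R2 -= -3·R1 → [0,0,-2,3]
  R3 -= 0·R1 → [0,0,-6,10]
  R3 -= 3·R2 → [0,0,0,1]

L=[[1,0,0,0],[1,1,0,0],[2,-3,1,0],[2,0,3,1]] U=[[-3,2,-1,-2],[0,-2,-2,1],[0,0,-2,3],[0,0,0,1]]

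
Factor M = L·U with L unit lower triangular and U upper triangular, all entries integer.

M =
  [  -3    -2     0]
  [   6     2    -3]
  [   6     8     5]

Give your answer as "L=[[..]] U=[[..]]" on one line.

  R1 -= -2·R0 → [0,-2,-3]
  R2 -= -2·R0 → [0,4,5]
  R2 -= -2·R1 → [0,0,-1]

L=[[1,0,0],[-2,1,0],[-2,-2,1]] U=[[-3,-2,0],[0,-2,-3],[0,0,-1]]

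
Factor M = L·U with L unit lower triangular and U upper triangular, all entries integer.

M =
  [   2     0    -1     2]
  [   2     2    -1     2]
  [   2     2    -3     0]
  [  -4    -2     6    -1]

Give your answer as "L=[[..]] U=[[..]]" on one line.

L=[[1,0,0,0],[1,1,0,0],[1,1,1,0],[-2,-1,-2,1]] U=[[2,0,-1,2],[0,2,0,0],[0,0,-2,-2],[0,0,0,-1]]

  r1 -= 1·r0 → [0,2,0,0]
  r2 -= 1·r0 → [0,2,-2,-2]
  r3 -= -2·r0 → [0,-2,4,3]
  r2 -= 1·r1 → [0,0,-2,-2]
  r3 -= -1·r1 → [0,0,4,3]
  r3 -= -2·r2 → [0,0,0,-1]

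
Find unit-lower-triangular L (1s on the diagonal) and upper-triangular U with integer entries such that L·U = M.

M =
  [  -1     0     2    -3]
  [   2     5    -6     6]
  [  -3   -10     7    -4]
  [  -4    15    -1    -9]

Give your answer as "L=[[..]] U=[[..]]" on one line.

L=[[1,0,0,0],[-2,1,0,0],[3,-2,1,0],[4,3,1,1]] U=[[-1,0,2,-3],[0,5,-2,0],[0,0,-3,5],[0,0,0,-2]]

  R1 -= -2·R0 → [0,5,-2,0]
  R2 -= 3·R0 → [0,-10,1,5]
  R3 -= 4·R0 → [0,15,-9,3]
  R2 -= -2·R1 → [0,0,-3,5]
  R3 -= 3·R1 → [0,0,-3,3]
  R3 -= 1·R2 → [0,0,0,-2]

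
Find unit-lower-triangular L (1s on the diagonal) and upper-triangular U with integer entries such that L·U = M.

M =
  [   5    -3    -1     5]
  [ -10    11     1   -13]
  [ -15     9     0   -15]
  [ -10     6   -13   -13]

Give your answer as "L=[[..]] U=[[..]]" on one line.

  row1 -= -2·row0 → [0,5,-1,-3]
  row2 -= -3·row0 → [0,0,-3,0]
  row3 -= -2·row0 → [0,0,-15,-3]
  row2 -= 0·row1 → [0,0,-3,0]
  row3 -= 0·row1 → [0,0,-15,-3]
  row3 -= 5·row2 → [0,0,0,-3]

L=[[1,0,0,0],[-2,1,0,0],[-3,0,1,0],[-2,0,5,1]] U=[[5,-3,-1,5],[0,5,-1,-3],[0,0,-3,0],[0,0,0,-3]]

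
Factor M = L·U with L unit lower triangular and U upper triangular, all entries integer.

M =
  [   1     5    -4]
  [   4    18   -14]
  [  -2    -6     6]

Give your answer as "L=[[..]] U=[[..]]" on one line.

  row1 -= 4·row0 → [0,-2,2]
  row2 -= -2·row0 → [0,4,-2]
  row2 -= -2·row1 → [0,0,2]

L=[[1,0,0],[4,1,0],[-2,-2,1]] U=[[1,5,-4],[0,-2,2],[0,0,2]]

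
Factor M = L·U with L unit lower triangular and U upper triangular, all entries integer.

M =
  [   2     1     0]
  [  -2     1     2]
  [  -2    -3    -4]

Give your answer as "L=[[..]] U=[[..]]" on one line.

  r1 -= -1·r0 → [0,2,2]
  r2 -= -1·r0 → [0,-2,-4]
  r2 -= -1·r1 → [0,0,-2]

L=[[1,0,0],[-1,1,0],[-1,-1,1]] U=[[2,1,0],[0,2,2],[0,0,-2]]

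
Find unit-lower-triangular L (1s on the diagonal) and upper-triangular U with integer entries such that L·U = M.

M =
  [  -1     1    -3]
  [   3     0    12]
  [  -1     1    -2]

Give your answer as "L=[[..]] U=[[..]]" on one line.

  r1 -= -3·r0 → [0,3,3]
  r2 -= 1·r0 → [0,0,1]
  r2 -= 0·r1 → [0,0,1]

L=[[1,0,0],[-3,1,0],[1,0,1]] U=[[-1,1,-3],[0,3,3],[0,0,1]]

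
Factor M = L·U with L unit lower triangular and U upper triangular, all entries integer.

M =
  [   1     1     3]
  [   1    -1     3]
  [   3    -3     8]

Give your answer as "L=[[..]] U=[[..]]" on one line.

  row1 -= 1·row0 → [0,-2,0]
  row2 -= 3·row0 → [0,-6,-1]
  row2 -= 3·row1 → [0,0,-1]

L=[[1,0,0],[1,1,0],[3,3,1]] U=[[1,1,3],[0,-2,0],[0,0,-1]]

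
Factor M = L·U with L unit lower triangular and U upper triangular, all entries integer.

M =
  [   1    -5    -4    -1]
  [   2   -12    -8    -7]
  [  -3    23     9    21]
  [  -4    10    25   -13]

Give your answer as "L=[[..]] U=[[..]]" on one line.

  R1 -= 2·R0 → [0,-2,0,-5]
  R2 -= -3·R0 → [0,8,-3,18]
  R3 -= -4·R0 → [0,-10,9,-17]
  R2 -= -4·R1 → [0,0,-3,-2]
  R3 -= 5·R1 → [0,0,9,8]
  R3 -= -3·R2 → [0,0,0,2]

L=[[1,0,0,0],[2,1,0,0],[-3,-4,1,0],[-4,5,-3,1]] U=[[1,-5,-4,-1],[0,-2,0,-5],[0,0,-3,-2],[0,0,0,2]]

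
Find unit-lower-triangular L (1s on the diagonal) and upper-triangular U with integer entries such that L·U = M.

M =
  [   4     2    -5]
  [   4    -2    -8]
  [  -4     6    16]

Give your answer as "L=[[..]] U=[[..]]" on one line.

L=[[1,0,0],[1,1,0],[-1,-2,1]] U=[[4,2,-5],[0,-4,-3],[0,0,5]]

  row1 -= 1·row0 → [0,-4,-3]
  row2 -= -1·row0 → [0,8,11]
  row2 -= -2·row1 → [0,0,5]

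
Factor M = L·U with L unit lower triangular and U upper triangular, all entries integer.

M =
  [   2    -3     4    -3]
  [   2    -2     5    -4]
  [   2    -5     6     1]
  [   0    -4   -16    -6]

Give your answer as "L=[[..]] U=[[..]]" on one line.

L=[[1,0,0,0],[1,1,0,0],[1,-2,1,0],[0,-4,-3,1]] U=[[2,-3,4,-3],[0,1,1,-1],[0,0,4,2],[0,0,0,-4]]

  R1 -= 1·R0 → [0,1,1,-1]
  R2 -= 1·R0 → [0,-2,2,4]
  R3 -= 0·R0 → [0,-4,-16,-6]
  R2 -= -2·R1 → [0,0,4,2]
  R3 -= -4·R1 → [0,0,-12,-10]
  R3 -= -3·R2 → [0,0,0,-4]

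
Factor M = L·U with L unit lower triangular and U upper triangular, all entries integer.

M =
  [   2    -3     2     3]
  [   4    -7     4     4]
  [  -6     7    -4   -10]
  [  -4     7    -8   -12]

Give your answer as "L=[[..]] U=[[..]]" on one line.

L=[[1,0,0,0],[2,1,0,0],[-3,2,1,0],[-2,-1,-2,1]] U=[[2,-3,2,3],[0,-1,0,-2],[0,0,2,3],[0,0,0,-2]]

  R1 -= 2·R0 → [0,-1,0,-2]
  R2 -= -3·R0 → [0,-2,2,-1]
  R3 -= -2·R0 → [0,1,-4,-6]
  R2 -= 2·R1 → [0,0,2,3]
  R3 -= -1·R1 → [0,0,-4,-8]
  R3 -= -2·R2 → [0,0,0,-2]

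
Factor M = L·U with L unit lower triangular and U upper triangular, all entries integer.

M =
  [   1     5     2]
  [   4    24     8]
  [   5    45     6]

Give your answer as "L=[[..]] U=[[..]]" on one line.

  r1 -= 4·r0 → [0,4,0]
  r2 -= 5·r0 → [0,20,-4]
  r2 -= 5·r1 → [0,0,-4]

L=[[1,0,0],[4,1,0],[5,5,1]] U=[[1,5,2],[0,4,0],[0,0,-4]]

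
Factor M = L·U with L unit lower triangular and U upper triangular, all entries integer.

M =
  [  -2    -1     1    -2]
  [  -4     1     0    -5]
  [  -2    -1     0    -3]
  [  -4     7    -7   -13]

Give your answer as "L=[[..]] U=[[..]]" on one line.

  R1 -= 2·R0 → [0,3,-2,-1]
  R2 -= 1·R0 → [0,0,-1,-1]
  R3 -= 2·R0 → [0,9,-9,-9]
  R2 -= 0·R1 → [0,0,-1,-1]
  R3 -= 3·R1 → [0,0,-3,-6]
  R3 -= 3·R2 → [0,0,0,-3]

L=[[1,0,0,0],[2,1,0,0],[1,0,1,0],[2,3,3,1]] U=[[-2,-1,1,-2],[0,3,-2,-1],[0,0,-1,-1],[0,0,0,-3]]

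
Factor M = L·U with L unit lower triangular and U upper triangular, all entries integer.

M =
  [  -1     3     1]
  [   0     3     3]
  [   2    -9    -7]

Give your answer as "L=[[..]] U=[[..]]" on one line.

L=[[1,0,0],[0,1,0],[-2,-1,1]] U=[[-1,3,1],[0,3,3],[0,0,-2]]

  row1 -= 0·row0 → [0,3,3]
  row2 -= -2·row0 → [0,-3,-5]
  row2 -= -1·row1 → [0,0,-2]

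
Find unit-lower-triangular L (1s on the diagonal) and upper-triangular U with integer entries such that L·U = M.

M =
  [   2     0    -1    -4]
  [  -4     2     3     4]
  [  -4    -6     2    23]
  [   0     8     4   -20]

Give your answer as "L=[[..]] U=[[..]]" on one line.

L=[[1,0,0,0],[-2,1,0,0],[-2,-3,1,0],[0,4,0,1]] U=[[2,0,-1,-4],[0,2,1,-4],[0,0,3,3],[0,0,0,-4]]

  r1 -= -2·r0 → [0,2,1,-4]
  r2 -= -2·r0 → [0,-6,0,15]
  r3 -= 0·r0 → [0,8,4,-20]
  r2 -= -3·r1 → [0,0,3,3]
  r3 -= 4·r1 → [0,0,0,-4]
  r3 -= 0·r2 → [0,0,0,-4]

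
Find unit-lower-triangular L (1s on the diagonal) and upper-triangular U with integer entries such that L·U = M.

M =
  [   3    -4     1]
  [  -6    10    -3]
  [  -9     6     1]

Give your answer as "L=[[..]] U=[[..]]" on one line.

L=[[1,0,0],[-2,1,0],[-3,-3,1]] U=[[3,-4,1],[0,2,-1],[0,0,1]]

  row1 -= -2·row0 → [0,2,-1]
  row2 -= -3·row0 → [0,-6,4]
  row2 -= -3·row1 → [0,0,1]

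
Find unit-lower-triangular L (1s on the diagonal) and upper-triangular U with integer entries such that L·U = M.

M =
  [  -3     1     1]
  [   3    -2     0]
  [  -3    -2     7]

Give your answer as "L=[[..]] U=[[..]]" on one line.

L=[[1,0,0],[-1,1,0],[1,3,1]] U=[[-3,1,1],[0,-1,1],[0,0,3]]

  r1 -= -1·r0 → [0,-1,1]
  r2 -= 1·r0 → [0,-3,6]
  r2 -= 3·r1 → [0,0,3]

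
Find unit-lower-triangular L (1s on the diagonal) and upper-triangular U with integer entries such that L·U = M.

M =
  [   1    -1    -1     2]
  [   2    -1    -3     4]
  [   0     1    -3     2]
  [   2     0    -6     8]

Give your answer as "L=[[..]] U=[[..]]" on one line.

  row1 -= 2·row0 → [0,1,-1,0]
  row2 -= 0·row0 → [0,1,-3,2]
  row3 -= 2·row0 → [0,2,-4,4]
  row2 -= 1·row1 → [0,0,-2,2]
  row3 -= 2·row1 → [0,0,-2,4]
  row3 -= 1·row2 → [0,0,0,2]

L=[[1,0,0,0],[2,1,0,0],[0,1,1,0],[2,2,1,1]] U=[[1,-1,-1,2],[0,1,-1,0],[0,0,-2,2],[0,0,0,2]]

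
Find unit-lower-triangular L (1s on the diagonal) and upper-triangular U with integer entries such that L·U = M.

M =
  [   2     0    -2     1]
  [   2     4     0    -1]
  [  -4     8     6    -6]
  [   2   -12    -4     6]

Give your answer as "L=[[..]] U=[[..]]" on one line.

L=[[1,0,0,0],[1,1,0,0],[-2,2,1,0],[1,-3,-2,1]] U=[[2,0,-2,1],[0,4,2,-2],[0,0,-2,0],[0,0,0,-1]]

  r1 -= 1·r0 → [0,4,2,-2]
  r2 -= -2·r0 → [0,8,2,-4]
  r3 -= 1·r0 → [0,-12,-2,5]
  r2 -= 2·r1 → [0,0,-2,0]
  r3 -= -3·r1 → [0,0,4,-1]
  r3 -= -2·r2 → [0,0,0,-1]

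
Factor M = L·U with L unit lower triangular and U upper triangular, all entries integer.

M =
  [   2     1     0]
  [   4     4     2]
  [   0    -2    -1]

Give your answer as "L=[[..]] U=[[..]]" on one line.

  R1 -= 2·R0 → [0,2,2]
  R2 -= 0·R0 → [0,-2,-1]
  R2 -= -1·R1 → [0,0,1]

L=[[1,0,0],[2,1,0],[0,-1,1]] U=[[2,1,0],[0,2,2],[0,0,1]]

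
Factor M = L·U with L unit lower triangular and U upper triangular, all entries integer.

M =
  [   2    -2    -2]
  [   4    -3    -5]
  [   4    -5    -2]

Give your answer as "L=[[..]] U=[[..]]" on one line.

L=[[1,0,0],[2,1,0],[2,-1,1]] U=[[2,-2,-2],[0,1,-1],[0,0,1]]

  r1 -= 2·r0 → [0,1,-1]
  r2 -= 2·r0 → [0,-1,2]
  r2 -= -1·r1 → [0,0,1]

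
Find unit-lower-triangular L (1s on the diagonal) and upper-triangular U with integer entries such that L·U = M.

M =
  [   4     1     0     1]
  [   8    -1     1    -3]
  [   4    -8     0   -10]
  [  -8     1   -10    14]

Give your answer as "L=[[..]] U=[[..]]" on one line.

L=[[1,0,0,0],[2,1,0,0],[1,3,1,0],[-2,-1,3,1]] U=[[4,1,0,1],[0,-3,1,-5],[0,0,-3,4],[0,0,0,-1]]

  r1 -= 2·r0 → [0,-3,1,-5]
  r2 -= 1·r0 → [0,-9,0,-11]
  r3 -= -2·r0 → [0,3,-10,16]
  r2 -= 3·r1 → [0,0,-3,4]
  r3 -= -1·r1 → [0,0,-9,11]
  r3 -= 3·r2 → [0,0,0,-1]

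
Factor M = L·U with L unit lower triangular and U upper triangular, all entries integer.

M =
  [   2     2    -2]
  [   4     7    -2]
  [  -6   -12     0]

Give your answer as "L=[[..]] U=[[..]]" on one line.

L=[[1,0,0],[2,1,0],[-3,-2,1]] U=[[2,2,-2],[0,3,2],[0,0,-2]]

  row1 -= 2·row0 → [0,3,2]
  row2 -= -3·row0 → [0,-6,-6]
  row2 -= -2·row1 → [0,0,-2]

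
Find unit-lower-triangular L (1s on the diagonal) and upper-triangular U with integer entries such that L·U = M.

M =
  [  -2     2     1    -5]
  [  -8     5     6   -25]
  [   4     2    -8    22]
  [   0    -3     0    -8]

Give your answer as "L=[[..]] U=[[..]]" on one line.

  r1 -= 4·r0 → [0,-3,2,-5]
  r2 -= -2·r0 → [0,6,-6,12]
  r3 -= 0·r0 → [0,-3,0,-8]
  r2 -= -2·r1 → [0,0,-2,2]
  r3 -= 1·r1 → [0,0,-2,-3]
  r3 -= 1·r2 → [0,0,0,-5]

L=[[1,0,0,0],[4,1,0,0],[-2,-2,1,0],[0,1,1,1]] U=[[-2,2,1,-5],[0,-3,2,-5],[0,0,-2,2],[0,0,0,-5]]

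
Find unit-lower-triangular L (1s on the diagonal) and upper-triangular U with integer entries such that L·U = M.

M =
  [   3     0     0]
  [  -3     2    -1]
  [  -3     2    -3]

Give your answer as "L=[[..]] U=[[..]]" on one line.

L=[[1,0,0],[-1,1,0],[-1,1,1]] U=[[3,0,0],[0,2,-1],[0,0,-2]]

  R1 -= -1·R0 → [0,2,-1]
  R2 -= -1·R0 → [0,2,-3]
  R2 -= 1·R1 → [0,0,-2]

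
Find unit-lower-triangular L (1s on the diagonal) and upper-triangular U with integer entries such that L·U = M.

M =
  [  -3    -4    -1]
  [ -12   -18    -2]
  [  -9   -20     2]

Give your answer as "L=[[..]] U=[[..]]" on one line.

  R1 -= 4·R0 → [0,-2,2]
  R2 -= 3·R0 → [0,-8,5]
  R2 -= 4·R1 → [0,0,-3]

L=[[1,0,0],[4,1,0],[3,4,1]] U=[[-3,-4,-1],[0,-2,2],[0,0,-3]]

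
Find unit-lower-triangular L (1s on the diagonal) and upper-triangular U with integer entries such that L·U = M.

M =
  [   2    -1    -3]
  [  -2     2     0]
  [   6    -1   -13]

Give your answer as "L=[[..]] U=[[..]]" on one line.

  r1 -= -1·r0 → [0,1,-3]
  r2 -= 3·r0 → [0,2,-4]
  r2 -= 2·r1 → [0,0,2]

L=[[1,0,0],[-1,1,0],[3,2,1]] U=[[2,-1,-3],[0,1,-3],[0,0,2]]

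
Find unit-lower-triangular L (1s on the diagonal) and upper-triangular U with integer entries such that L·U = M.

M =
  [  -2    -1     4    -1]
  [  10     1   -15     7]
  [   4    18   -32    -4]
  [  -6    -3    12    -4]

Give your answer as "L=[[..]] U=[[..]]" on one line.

L=[[1,0,0,0],[-5,1,0,0],[-2,-4,1,0],[3,0,0,1]] U=[[-2,-1,4,-1],[0,-4,5,2],[0,0,-4,2],[0,0,0,-1]]

  row1 -= -5·row0 → [0,-4,5,2]
  row2 -= -2·row0 → [0,16,-24,-6]
  row3 -= 3·row0 → [0,0,0,-1]
  row2 -= -4·row1 → [0,0,-4,2]
  row3 -= 0·row1 → [0,0,0,-1]
  row3 -= 0·row2 → [0,0,0,-1]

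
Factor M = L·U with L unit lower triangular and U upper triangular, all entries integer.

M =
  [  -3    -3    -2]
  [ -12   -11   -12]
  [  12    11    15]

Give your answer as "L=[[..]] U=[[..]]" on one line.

L=[[1,0,0],[4,1,0],[-4,-1,1]] U=[[-3,-3,-2],[0,1,-4],[0,0,3]]

  R1 -= 4·R0 → [0,1,-4]
  R2 -= -4·R0 → [0,-1,7]
  R2 -= -1·R1 → [0,0,3]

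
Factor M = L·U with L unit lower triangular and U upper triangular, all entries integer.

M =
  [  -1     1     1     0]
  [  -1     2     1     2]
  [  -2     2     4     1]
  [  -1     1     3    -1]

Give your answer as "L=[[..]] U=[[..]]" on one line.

L=[[1,0,0,0],[1,1,0,0],[2,0,1,0],[1,0,1,1]] U=[[-1,1,1,0],[0,1,0,2],[0,0,2,1],[0,0,0,-2]]

  R1 -= 1·R0 → [0,1,0,2]
  R2 -= 2·R0 → [0,0,2,1]
  R3 -= 1·R0 → [0,0,2,-1]
  R2 -= 0·R1 → [0,0,2,1]
  R3 -= 0·R1 → [0,0,2,-1]
  R3 -= 1·R2 → [0,0,0,-2]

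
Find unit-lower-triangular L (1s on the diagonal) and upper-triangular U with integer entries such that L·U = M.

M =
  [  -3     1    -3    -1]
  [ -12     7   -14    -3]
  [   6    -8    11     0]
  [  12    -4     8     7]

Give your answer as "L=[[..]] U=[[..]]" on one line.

  r1 -= 4·r0 → [0,3,-2,1]
  r2 -= -2·r0 → [0,-6,5,-2]
  r3 -= -4·r0 → [0,0,-4,3]
  r2 -= -2·r1 → [0,0,1,0]
  r3 -= 0·r1 → [0,0,-4,3]
  r3 -= -4·r2 → [0,0,0,3]

L=[[1,0,0,0],[4,1,0,0],[-2,-2,1,0],[-4,0,-4,1]] U=[[-3,1,-3,-1],[0,3,-2,1],[0,0,1,0],[0,0,0,3]]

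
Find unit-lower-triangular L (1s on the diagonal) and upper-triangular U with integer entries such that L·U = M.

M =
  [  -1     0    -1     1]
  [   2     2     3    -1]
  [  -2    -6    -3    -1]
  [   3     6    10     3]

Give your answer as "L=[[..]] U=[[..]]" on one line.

  R1 -= -2·R0 → [0,2,1,1]
  R2 -= 2·R0 → [0,-6,-1,-3]
  R3 -= -3·R0 → [0,6,7,6]
  R2 -= -3·R1 → [0,0,2,0]
  R3 -= 3·R1 → [0,0,4,3]
  R3 -= 2·R2 → [0,0,0,3]

L=[[1,0,0,0],[-2,1,0,0],[2,-3,1,0],[-3,3,2,1]] U=[[-1,0,-1,1],[0,2,1,1],[0,0,2,0],[0,0,0,3]]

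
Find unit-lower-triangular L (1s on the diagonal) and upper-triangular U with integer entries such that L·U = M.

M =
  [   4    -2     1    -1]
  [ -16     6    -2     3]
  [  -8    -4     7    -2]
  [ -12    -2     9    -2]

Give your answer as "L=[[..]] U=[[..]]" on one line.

L=[[1,0,0,0],[-4,1,0,0],[-2,4,1,0],[-3,4,4,1]] U=[[4,-2,1,-1],[0,-2,2,-1],[0,0,1,0],[0,0,0,-1]]

  r1 -= -4·r0 → [0,-2,2,-1]
  r2 -= -2·r0 → [0,-8,9,-4]
  r3 -= -3·r0 → [0,-8,12,-5]
  r2 -= 4·r1 → [0,0,1,0]
  r3 -= 4·r1 → [0,0,4,-1]
  r3 -= 4·r2 → [0,0,0,-1]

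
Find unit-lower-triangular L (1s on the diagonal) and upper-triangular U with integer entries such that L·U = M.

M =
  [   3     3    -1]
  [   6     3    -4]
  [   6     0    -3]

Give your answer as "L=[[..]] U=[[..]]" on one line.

  r1 -= 2·r0 → [0,-3,-2]
  r2 -= 2·r0 → [0,-6,-1]
  r2 -= 2·r1 → [0,0,3]

L=[[1,0,0],[2,1,0],[2,2,1]] U=[[3,3,-1],[0,-3,-2],[0,0,3]]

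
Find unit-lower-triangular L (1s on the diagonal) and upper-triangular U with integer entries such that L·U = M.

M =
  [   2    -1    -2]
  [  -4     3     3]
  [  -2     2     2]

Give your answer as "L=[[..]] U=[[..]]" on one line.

  r1 -= -2·r0 → [0,1,-1]
  r2 -= -1·r0 → [0,1,0]
  r2 -= 1·r1 → [0,0,1]

L=[[1,0,0],[-2,1,0],[-1,1,1]] U=[[2,-1,-2],[0,1,-1],[0,0,1]]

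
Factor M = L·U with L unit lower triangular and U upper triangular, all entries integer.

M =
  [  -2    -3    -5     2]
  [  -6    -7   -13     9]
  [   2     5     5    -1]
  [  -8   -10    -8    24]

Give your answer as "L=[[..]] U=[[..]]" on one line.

L=[[1,0,0,0],[3,1,0,0],[-1,1,1,0],[4,1,-5,1]] U=[[-2,-3,-5,2],[0,2,2,3],[0,0,-2,-2],[0,0,0,3]]

  r1 -= 3·r0 → [0,2,2,3]
  r2 -= -1·r0 → [0,2,0,1]
  r3 -= 4·r0 → [0,2,12,16]
  r2 -= 1·r1 → [0,0,-2,-2]
  r3 -= 1·r1 → [0,0,10,13]
  r3 -= -5·r2 → [0,0,0,3]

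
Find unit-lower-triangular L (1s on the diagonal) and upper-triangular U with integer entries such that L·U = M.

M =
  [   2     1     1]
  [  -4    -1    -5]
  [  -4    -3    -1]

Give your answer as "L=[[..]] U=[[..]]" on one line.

  R1 -= -2·R0 → [0,1,-3]
  R2 -= -2·R0 → [0,-1,1]
  R2 -= -1·R1 → [0,0,-2]

L=[[1,0,0],[-2,1,0],[-2,-1,1]] U=[[2,1,1],[0,1,-3],[0,0,-2]]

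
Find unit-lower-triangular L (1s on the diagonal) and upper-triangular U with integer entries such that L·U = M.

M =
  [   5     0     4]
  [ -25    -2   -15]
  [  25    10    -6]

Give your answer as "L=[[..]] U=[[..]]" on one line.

  r1 -= -5·r0 → [0,-2,5]
  r2 -= 5·r0 → [0,10,-26]
  r2 -= -5·r1 → [0,0,-1]

L=[[1,0,0],[-5,1,0],[5,-5,1]] U=[[5,0,4],[0,-2,5],[0,0,-1]]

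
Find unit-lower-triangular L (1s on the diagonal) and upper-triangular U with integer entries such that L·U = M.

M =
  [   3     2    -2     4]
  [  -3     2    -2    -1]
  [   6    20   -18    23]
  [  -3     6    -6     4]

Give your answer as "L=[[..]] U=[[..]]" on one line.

  R1 -= -1·R0 → [0,4,-4,3]
  R2 -= 2·R0 → [0,16,-14,15]
  R3 -= -1·R0 → [0,8,-8,8]
  R2 -= 4·R1 → [0,0,2,3]
  R3 -= 2·R1 → [0,0,0,2]
  R3 -= 0·R2 → [0,0,0,2]

L=[[1,0,0,0],[-1,1,0,0],[2,4,1,0],[-1,2,0,1]] U=[[3,2,-2,4],[0,4,-4,3],[0,0,2,3],[0,0,0,2]]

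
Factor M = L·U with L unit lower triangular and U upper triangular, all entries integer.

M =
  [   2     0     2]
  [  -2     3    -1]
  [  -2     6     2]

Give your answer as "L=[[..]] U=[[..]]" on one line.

L=[[1,0,0],[-1,1,0],[-1,2,1]] U=[[2,0,2],[0,3,1],[0,0,2]]

  R1 -= -1·R0 → [0,3,1]
  R2 -= -1·R0 → [0,6,4]
  R2 -= 2·R1 → [0,0,2]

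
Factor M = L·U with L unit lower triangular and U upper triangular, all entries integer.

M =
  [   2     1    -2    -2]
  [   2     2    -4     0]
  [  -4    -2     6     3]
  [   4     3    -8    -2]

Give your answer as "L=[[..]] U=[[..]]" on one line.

L=[[1,0,0,0],[1,1,0,0],[-2,0,1,0],[2,1,-1,1]] U=[[2,1,-2,-2],[0,1,-2,2],[0,0,2,-1],[0,0,0,-1]]

  R1 -= 1·R0 → [0,1,-2,2]
  R2 -= -2·R0 → [0,0,2,-1]
  R3 -= 2·R0 → [0,1,-4,2]
  R2 -= 0·R1 → [0,0,2,-1]
  R3 -= 1·R1 → [0,0,-2,0]
  R3 -= -1·R2 → [0,0,0,-1]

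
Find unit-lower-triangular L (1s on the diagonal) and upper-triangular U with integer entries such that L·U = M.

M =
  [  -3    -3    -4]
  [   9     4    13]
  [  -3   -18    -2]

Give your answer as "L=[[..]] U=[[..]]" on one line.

L=[[1,0,0],[-3,1,0],[1,3,1]] U=[[-3,-3,-4],[0,-5,1],[0,0,-1]]

  R1 -= -3·R0 → [0,-5,1]
  R2 -= 1·R0 → [0,-15,2]
  R2 -= 3·R1 → [0,0,-1]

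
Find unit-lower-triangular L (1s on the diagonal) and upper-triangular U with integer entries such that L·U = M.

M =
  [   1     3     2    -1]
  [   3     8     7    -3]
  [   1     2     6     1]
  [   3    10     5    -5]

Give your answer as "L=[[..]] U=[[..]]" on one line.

L=[[1,0,0,0],[3,1,0,0],[1,1,1,0],[3,-1,0,1]] U=[[1,3,2,-1],[0,-1,1,0],[0,0,3,2],[0,0,0,-2]]

  R1 -= 3·R0 → [0,-1,1,0]
  R2 -= 1·R0 → [0,-1,4,2]
  R3 -= 3·R0 → [0,1,-1,-2]
  R2 -= 1·R1 → [0,0,3,2]
  R3 -= -1·R1 → [0,0,0,-2]
  R3 -= 0·R2 → [0,0,0,-2]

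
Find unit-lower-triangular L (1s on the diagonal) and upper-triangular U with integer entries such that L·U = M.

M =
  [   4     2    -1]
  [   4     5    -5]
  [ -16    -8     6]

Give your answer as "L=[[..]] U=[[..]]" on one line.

  R1 -= 1·R0 → [0,3,-4]
  R2 -= -4·R0 → [0,0,2]
  R2 -= 0·R1 → [0,0,2]

L=[[1,0,0],[1,1,0],[-4,0,1]] U=[[4,2,-1],[0,3,-4],[0,0,2]]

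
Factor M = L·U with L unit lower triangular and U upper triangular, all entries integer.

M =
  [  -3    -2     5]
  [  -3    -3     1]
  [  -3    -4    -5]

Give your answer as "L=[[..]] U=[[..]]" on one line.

L=[[1,0,0],[1,1,0],[1,2,1]] U=[[-3,-2,5],[0,-1,-4],[0,0,-2]]

  row1 -= 1·row0 → [0,-1,-4]
  row2 -= 1·row0 → [0,-2,-10]
  row2 -= 2·row1 → [0,0,-2]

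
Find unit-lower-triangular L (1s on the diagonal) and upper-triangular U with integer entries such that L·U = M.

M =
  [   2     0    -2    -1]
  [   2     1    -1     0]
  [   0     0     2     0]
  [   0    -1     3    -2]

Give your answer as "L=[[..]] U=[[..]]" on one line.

  r1 -= 1·r0 → [0,1,1,1]
  r2 -= 0·r0 → [0,0,2,0]
  r3 -= 0·r0 → [0,-1,3,-2]
  r2 -= 0·r1 → [0,0,2,0]
  r3 -= -1·r1 → [0,0,4,-1]
  r3 -= 2·r2 → [0,0,0,-1]

L=[[1,0,0,0],[1,1,0,0],[0,0,1,0],[0,-1,2,1]] U=[[2,0,-2,-1],[0,1,1,1],[0,0,2,0],[0,0,0,-1]]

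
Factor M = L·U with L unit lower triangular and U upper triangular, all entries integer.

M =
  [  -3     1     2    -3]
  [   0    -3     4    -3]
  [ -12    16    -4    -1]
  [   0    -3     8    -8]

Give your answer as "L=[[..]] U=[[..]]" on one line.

L=[[1,0,0,0],[0,1,0,0],[4,-4,1,0],[0,1,1,1]] U=[[-3,1,2,-3],[0,-3,4,-3],[0,0,4,-1],[0,0,0,-4]]

  R1 -= 0·R0 → [0,-3,4,-3]
  R2 -= 4·R0 → [0,12,-12,11]
  R3 -= 0·R0 → [0,-3,8,-8]
  R2 -= -4·R1 → [0,0,4,-1]
  R3 -= 1·R1 → [0,0,4,-5]
  R3 -= 1·R2 → [0,0,0,-4]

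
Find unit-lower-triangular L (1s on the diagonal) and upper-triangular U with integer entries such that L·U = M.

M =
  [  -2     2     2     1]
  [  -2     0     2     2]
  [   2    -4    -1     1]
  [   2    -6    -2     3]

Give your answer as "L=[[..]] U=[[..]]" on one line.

L=[[1,0,0,0],[1,1,0,0],[-1,1,1,0],[-1,2,0,1]] U=[[-2,2,2,1],[0,-2,0,1],[0,0,1,1],[0,0,0,2]]

  row1 -= 1·row0 → [0,-2,0,1]
  row2 -= -1·row0 → [0,-2,1,2]
  row3 -= -1·row0 → [0,-4,0,4]
  row2 -= 1·row1 → [0,0,1,1]
  row3 -= 2·row1 → [0,0,0,2]
  row3 -= 0·row2 → [0,0,0,2]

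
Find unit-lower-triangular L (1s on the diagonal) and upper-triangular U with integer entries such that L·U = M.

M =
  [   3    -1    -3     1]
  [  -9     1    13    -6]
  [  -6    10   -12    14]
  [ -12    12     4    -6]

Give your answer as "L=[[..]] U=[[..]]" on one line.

L=[[1,0,0,0],[-3,1,0,0],[-2,-4,1,0],[-4,-4,-4,1]] U=[[3,-1,-3,1],[0,-2,4,-3],[0,0,-2,4],[0,0,0,2]]

  row1 -= -3·row0 → [0,-2,4,-3]
  row2 -= -2·row0 → [0,8,-18,16]
  row3 -= -4·row0 → [0,8,-8,-2]
  row2 -= -4·row1 → [0,0,-2,4]
  row3 -= -4·row1 → [0,0,8,-14]
  row3 -= -4·row2 → [0,0,0,2]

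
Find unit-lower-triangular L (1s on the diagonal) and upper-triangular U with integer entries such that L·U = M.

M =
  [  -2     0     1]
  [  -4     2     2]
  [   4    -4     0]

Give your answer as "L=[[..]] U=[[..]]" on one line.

  row1 -= 2·row0 → [0,2,0]
  row2 -= -2·row0 → [0,-4,2]
  row2 -= -2·row1 → [0,0,2]

L=[[1,0,0],[2,1,0],[-2,-2,1]] U=[[-2,0,1],[0,2,0],[0,0,2]]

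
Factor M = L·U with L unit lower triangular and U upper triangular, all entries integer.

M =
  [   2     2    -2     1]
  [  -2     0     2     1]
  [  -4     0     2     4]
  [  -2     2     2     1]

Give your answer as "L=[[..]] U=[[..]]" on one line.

L=[[1,0,0,0],[-1,1,0,0],[-2,2,1,0],[-1,2,0,1]] U=[[2,2,-2,1],[0,2,0,2],[0,0,-2,2],[0,0,0,-2]]

  R1 -= -1·R0 → [0,2,0,2]
  R2 -= -2·R0 → [0,4,-2,6]
  R3 -= -1·R0 → [0,4,0,2]
  R2 -= 2·R1 → [0,0,-2,2]
  R3 -= 2·R1 → [0,0,0,-2]
  R3 -= 0·R2 → [0,0,0,-2]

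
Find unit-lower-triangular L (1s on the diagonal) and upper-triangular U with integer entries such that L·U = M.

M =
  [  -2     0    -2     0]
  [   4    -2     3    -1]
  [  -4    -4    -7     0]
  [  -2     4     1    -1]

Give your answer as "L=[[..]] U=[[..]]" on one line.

  row1 -= -2·row0 → [0,-2,-1,-1]
  row2 -= 2·row0 → [0,-4,-3,0]
  row3 -= 1·row0 → [0,4,3,-1]
  row2 -= 2·row1 → [0,0,-1,2]
  row3 -= -2·row1 → [0,0,1,-3]
  row3 -= -1·row2 → [0,0,0,-1]

L=[[1,0,0,0],[-2,1,0,0],[2,2,1,0],[1,-2,-1,1]] U=[[-2,0,-2,0],[0,-2,-1,-1],[0,0,-1,2],[0,0,0,-1]]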